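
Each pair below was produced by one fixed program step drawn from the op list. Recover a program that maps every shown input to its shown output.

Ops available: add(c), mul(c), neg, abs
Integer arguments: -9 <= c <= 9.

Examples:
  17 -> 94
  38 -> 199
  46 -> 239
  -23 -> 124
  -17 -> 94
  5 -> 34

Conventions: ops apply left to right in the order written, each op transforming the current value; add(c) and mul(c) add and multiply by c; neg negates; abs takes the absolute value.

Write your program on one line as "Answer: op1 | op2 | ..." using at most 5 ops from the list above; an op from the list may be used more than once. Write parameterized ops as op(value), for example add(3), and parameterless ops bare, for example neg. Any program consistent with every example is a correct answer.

abs | mul(-5) | add(-9) | neg

Check, running the answer program on each example:
  17 -> 17 -> -85 -> -94 -> 94
  38 -> 38 -> -190 -> -199 -> 199
  46 -> 46 -> -230 -> -239 -> 239
  -23 -> 23 -> -115 -> -124 -> 124
  -17 -> 17 -> -85 -> -94 -> 94
  5 -> 5 -> -25 -> -34 -> 34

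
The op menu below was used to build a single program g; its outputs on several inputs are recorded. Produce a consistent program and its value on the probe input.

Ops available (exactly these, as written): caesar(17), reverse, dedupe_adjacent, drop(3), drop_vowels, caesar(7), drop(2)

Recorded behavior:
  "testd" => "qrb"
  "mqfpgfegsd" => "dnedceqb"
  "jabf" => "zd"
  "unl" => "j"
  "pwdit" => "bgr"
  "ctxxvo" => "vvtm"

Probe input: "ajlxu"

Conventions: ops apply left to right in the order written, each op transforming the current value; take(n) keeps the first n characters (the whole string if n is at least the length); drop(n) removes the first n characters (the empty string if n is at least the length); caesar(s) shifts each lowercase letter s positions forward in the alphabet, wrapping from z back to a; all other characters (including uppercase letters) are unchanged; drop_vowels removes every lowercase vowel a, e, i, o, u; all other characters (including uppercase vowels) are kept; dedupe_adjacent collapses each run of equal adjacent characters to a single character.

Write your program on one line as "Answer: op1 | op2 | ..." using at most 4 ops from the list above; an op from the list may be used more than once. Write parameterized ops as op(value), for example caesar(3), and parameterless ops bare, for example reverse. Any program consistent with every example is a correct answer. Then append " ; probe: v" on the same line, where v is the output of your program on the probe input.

caesar(7) | drop(2) | caesar(17) ; probe: "jvs"

Check, running the answer program on each example:
  "testd" -> "alzak" -> "zak" -> "qrb"
  "mqfpgfegsd" -> "txmwnmlnzk" -> "mwnmlnzk" -> "dnedceqb"
  "jabf" -> "qhim" -> "im" -> "zd"
  "unl" -> "bus" -> "s" -> "j"
  "pwdit" -> "wdkpa" -> "kpa" -> "bgr"
  "ctxxvo" -> "jaeecv" -> "eecv" -> "vvtm"
  probe: "ajlxu" -> "hqseb" -> "seb" -> "jvs"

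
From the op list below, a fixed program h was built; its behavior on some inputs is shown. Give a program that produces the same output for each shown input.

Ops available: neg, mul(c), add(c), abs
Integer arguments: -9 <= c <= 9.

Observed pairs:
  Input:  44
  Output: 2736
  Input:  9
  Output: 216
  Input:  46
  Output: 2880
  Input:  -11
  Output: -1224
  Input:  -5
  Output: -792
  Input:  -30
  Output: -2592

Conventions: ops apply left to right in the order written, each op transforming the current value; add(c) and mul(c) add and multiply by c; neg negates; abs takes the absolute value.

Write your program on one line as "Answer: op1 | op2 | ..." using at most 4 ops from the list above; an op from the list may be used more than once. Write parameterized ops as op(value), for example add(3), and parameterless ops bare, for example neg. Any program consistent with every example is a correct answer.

add(-6) | mul(-9) | neg | mul(8)

Check, running the answer program on each example:
  44 -> 38 -> -342 -> 342 -> 2736
  9 -> 3 -> -27 -> 27 -> 216
  46 -> 40 -> -360 -> 360 -> 2880
  -11 -> -17 -> 153 -> -153 -> -1224
  -5 -> -11 -> 99 -> -99 -> -792
  -30 -> -36 -> 324 -> -324 -> -2592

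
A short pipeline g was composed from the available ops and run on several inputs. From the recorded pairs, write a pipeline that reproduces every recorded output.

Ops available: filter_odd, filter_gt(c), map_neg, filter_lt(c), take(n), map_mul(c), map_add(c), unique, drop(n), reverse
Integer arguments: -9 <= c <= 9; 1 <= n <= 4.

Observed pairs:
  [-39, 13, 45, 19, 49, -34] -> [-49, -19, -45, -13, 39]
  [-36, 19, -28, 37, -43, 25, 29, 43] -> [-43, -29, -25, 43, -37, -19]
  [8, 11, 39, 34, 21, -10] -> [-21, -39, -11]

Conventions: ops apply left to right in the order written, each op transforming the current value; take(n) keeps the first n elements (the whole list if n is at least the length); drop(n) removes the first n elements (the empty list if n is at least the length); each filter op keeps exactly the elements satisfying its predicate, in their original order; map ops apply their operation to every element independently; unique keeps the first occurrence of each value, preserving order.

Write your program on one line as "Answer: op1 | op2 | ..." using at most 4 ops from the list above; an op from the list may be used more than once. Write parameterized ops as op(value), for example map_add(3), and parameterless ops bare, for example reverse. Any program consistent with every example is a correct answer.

filter_odd | reverse | map_neg

Check, running the answer program on each example:
  [-39, 13, 45, 19, 49, -34] -> [-39, 13, 45, 19, 49] -> [49, 19, 45, 13, -39] -> [-49, -19, -45, -13, 39]
  [-36, 19, -28, 37, -43, 25, 29, 43] -> [19, 37, -43, 25, 29, 43] -> [43, 29, 25, -43, 37, 19] -> [-43, -29, -25, 43, -37, -19]
  [8, 11, 39, 34, 21, -10] -> [11, 39, 21] -> [21, 39, 11] -> [-21, -39, -11]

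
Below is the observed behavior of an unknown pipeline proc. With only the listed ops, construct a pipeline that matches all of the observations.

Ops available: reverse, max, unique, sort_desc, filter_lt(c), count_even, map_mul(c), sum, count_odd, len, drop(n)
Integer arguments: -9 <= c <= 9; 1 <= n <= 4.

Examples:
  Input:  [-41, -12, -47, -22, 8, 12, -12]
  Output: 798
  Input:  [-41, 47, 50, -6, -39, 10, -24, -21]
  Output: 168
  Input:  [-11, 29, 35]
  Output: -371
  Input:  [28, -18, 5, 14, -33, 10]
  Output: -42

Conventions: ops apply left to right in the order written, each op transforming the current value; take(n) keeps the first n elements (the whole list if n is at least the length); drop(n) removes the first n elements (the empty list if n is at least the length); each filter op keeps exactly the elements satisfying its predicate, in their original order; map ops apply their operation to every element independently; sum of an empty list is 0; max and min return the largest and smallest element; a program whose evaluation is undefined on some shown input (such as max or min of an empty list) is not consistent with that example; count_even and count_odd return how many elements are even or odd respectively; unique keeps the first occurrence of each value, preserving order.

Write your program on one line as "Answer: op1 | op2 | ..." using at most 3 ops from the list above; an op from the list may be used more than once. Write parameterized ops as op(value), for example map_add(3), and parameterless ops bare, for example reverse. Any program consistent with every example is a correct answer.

map_mul(-7) | reverse | sum

Check, running the answer program on each example:
  [-41, -12, -47, -22, 8, 12, -12] -> [287, 84, 329, 154, -56, -84, 84] -> [84, -84, -56, 154, 329, 84, 287] -> 798
  [-41, 47, 50, -6, -39, 10, -24, -21] -> [287, -329, -350, 42, 273, -70, 168, 147] -> [147, 168, -70, 273, 42, -350, -329, 287] -> 168
  [-11, 29, 35] -> [77, -203, -245] -> [-245, -203, 77] -> -371
  [28, -18, 5, 14, -33, 10] -> [-196, 126, -35, -98, 231, -70] -> [-70, 231, -98, -35, 126, -196] -> -42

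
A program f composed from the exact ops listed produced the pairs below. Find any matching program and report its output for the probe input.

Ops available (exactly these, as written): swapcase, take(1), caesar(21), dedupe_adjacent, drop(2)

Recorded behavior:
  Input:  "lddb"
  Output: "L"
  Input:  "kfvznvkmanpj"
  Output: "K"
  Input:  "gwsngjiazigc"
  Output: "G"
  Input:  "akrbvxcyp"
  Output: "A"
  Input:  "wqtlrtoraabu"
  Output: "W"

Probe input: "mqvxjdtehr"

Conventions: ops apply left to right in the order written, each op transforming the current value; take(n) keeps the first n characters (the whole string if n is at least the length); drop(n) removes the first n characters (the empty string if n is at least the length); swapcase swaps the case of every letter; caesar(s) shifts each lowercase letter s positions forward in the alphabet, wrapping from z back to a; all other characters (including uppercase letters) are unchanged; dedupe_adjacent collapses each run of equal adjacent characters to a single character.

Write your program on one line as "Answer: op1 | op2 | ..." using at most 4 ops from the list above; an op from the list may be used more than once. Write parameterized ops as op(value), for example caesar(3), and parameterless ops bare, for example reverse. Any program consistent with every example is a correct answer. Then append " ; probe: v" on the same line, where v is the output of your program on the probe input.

swapcase | dedupe_adjacent | take(1) ; probe: "M"

Check, running the answer program on each example:
  "lddb" -> "LDDB" -> "LDB" -> "L"
  "kfvznvkmanpj" -> "KFVZNVKMANPJ" -> "KFVZNVKMANPJ" -> "K"
  "gwsngjiazigc" -> "GWSNGJIAZIGC" -> "GWSNGJIAZIGC" -> "G"
  "akrbvxcyp" -> "AKRBVXCYP" -> "AKRBVXCYP" -> "A"
  "wqtlrtoraabu" -> "WQTLRTORAABU" -> "WQTLRTORABU" -> "W"
  probe: "mqvxjdtehr" -> "MQVXJDTEHR" -> "MQVXJDTEHR" -> "M"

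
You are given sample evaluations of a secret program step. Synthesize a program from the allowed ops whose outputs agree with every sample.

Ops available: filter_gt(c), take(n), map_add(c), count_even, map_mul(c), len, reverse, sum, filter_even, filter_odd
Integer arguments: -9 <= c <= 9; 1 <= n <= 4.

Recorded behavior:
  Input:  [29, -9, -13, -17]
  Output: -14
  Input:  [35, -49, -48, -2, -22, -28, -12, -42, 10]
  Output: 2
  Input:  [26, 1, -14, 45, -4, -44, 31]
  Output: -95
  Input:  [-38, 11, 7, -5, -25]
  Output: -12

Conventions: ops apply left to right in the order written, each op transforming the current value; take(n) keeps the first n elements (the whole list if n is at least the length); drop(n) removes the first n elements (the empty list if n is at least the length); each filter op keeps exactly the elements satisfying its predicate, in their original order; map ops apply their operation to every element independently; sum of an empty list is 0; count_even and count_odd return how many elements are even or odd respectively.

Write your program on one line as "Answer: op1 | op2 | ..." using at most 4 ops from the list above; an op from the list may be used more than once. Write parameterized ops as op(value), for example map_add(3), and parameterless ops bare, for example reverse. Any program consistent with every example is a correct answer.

filter_odd | map_add(6) | map_mul(-1) | sum

Check, running the answer program on each example:
  [29, -9, -13, -17] -> [29, -9, -13, -17] -> [35, -3, -7, -11] -> [-35, 3, 7, 11] -> -14
  [35, -49, -48, -2, -22, -28, -12, -42, 10] -> [35, -49] -> [41, -43] -> [-41, 43] -> 2
  [26, 1, -14, 45, -4, -44, 31] -> [1, 45, 31] -> [7, 51, 37] -> [-7, -51, -37] -> -95
  [-38, 11, 7, -5, -25] -> [11, 7, -5, -25] -> [17, 13, 1, -19] -> [-17, -13, -1, 19] -> -12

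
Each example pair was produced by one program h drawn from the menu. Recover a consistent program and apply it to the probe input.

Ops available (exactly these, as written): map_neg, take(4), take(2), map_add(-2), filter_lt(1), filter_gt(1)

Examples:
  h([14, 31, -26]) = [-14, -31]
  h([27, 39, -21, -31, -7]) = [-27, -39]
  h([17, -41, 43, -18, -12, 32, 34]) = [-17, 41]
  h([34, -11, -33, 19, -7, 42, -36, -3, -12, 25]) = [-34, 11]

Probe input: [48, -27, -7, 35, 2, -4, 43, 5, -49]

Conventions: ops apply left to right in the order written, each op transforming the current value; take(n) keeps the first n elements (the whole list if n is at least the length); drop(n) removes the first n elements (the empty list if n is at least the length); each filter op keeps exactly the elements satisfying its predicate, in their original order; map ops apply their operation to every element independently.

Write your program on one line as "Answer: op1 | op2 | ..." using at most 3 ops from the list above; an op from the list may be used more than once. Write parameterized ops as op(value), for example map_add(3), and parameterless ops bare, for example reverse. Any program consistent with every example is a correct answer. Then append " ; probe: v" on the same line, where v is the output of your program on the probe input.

map_neg | take(4) | take(2) ; probe: [-48, 27]

Check, running the answer program on each example:
  [14, 31, -26] -> [-14, -31, 26] -> [-14, -31, 26] -> [-14, -31]
  [27, 39, -21, -31, -7] -> [-27, -39, 21, 31, 7] -> [-27, -39, 21, 31] -> [-27, -39]
  [17, -41, 43, -18, -12, 32, 34] -> [-17, 41, -43, 18, 12, -32, -34] -> [-17, 41, -43, 18] -> [-17, 41]
  [34, -11, -33, 19, -7, 42, -36, -3, -12, 25] -> [-34, 11, 33, -19, 7, -42, 36, 3, 12, -25] -> [-34, 11, 33, -19] -> [-34, 11]
  probe: [48, -27, -7, 35, 2, -4, 43, 5, -49] -> [-48, 27, 7, -35, -2, 4, -43, -5, 49] -> [-48, 27, 7, -35] -> [-48, 27]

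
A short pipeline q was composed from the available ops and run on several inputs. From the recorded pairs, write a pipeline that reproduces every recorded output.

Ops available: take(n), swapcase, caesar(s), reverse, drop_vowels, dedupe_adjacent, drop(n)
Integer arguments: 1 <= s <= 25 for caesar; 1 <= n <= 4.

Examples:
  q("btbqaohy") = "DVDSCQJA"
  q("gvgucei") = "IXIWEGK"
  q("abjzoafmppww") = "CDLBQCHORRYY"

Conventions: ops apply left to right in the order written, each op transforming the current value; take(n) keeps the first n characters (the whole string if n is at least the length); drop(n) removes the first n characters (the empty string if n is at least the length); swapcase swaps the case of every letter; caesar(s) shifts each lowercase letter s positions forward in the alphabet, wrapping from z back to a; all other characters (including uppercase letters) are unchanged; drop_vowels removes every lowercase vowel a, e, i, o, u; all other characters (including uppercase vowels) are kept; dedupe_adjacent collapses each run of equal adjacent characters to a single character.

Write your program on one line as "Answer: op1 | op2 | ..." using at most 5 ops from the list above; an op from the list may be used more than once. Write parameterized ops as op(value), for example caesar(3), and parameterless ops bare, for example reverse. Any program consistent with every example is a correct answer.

reverse | caesar(2) | reverse | swapcase

Check, running the answer program on each example:
  "btbqaohy" -> "yhoaqbtb" -> "ajqcsdvd" -> "dvdscqja" -> "DVDSCQJA"
  "gvgucei" -> "iecugvg" -> "kgewixi" -> "ixiwegk" -> "IXIWEGK"
  "abjzoafmppww" -> "wwppmfaozjba" -> "yyrrohcqbldc" -> "cdlbqchorryy" -> "CDLBQCHORRYY"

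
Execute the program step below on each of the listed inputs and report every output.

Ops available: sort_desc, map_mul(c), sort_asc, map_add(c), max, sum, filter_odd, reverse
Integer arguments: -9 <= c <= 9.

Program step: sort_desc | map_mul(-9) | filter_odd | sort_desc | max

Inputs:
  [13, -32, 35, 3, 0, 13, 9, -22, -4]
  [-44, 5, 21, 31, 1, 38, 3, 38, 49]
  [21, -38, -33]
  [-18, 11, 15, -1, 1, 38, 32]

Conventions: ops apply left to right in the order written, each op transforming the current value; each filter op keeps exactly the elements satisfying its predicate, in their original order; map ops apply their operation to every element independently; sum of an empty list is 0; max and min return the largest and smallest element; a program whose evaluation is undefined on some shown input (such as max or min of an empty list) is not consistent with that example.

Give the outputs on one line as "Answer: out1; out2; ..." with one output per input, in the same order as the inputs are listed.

-27; -9; 297; 9

Execution, op by op:
  [13, -32, 35, 3, 0, 13, 9, -22, -4] -> [35, 13, 13, 9, 3, 0, -4, -22, -32] -> [-315, -117, -117, -81, -27, 0, 36, 198, 288] -> [-315, -117, -117, -81, -27] -> [-27, -81, -117, -117, -315] -> -27
  [-44, 5, 21, 31, 1, 38, 3, 38, 49] -> [49, 38, 38, 31, 21, 5, 3, 1, -44] -> [-441, -342, -342, -279, -189, -45, -27, -9, 396] -> [-441, -279, -189, -45, -27, -9] -> [-9, -27, -45, -189, -279, -441] -> -9
  [21, -38, -33] -> [21, -33, -38] -> [-189, 297, 342] -> [-189, 297] -> [297, -189] -> 297
  [-18, 11, 15, -1, 1, 38, 32] -> [38, 32, 15, 11, 1, -1, -18] -> [-342, -288, -135, -99, -9, 9, 162] -> [-135, -99, -9, 9] -> [9, -9, -99, -135] -> 9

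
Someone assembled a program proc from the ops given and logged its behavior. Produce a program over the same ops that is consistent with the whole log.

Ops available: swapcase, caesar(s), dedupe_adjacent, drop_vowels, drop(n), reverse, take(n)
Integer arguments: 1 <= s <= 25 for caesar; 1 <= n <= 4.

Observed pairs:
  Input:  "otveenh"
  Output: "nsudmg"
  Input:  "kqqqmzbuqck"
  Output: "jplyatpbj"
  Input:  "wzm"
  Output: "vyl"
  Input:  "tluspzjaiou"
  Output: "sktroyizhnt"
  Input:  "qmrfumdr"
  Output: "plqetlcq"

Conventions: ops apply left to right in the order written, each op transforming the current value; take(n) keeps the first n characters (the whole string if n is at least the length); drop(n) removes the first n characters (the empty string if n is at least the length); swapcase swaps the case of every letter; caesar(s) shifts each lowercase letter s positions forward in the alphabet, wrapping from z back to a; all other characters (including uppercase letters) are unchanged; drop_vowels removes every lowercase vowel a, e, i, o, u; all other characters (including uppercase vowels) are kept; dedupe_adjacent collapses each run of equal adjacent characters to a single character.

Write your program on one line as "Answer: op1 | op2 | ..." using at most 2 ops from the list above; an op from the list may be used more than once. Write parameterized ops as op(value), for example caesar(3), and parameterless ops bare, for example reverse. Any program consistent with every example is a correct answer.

dedupe_adjacent | caesar(25)

Check, running the answer program on each example:
  "otveenh" -> "otvenh" -> "nsudmg"
  "kqqqmzbuqck" -> "kqmzbuqck" -> "jplyatpbj"
  "wzm" -> "wzm" -> "vyl"
  "tluspzjaiou" -> "tluspzjaiou" -> "sktroyizhnt"
  "qmrfumdr" -> "qmrfumdr" -> "plqetlcq"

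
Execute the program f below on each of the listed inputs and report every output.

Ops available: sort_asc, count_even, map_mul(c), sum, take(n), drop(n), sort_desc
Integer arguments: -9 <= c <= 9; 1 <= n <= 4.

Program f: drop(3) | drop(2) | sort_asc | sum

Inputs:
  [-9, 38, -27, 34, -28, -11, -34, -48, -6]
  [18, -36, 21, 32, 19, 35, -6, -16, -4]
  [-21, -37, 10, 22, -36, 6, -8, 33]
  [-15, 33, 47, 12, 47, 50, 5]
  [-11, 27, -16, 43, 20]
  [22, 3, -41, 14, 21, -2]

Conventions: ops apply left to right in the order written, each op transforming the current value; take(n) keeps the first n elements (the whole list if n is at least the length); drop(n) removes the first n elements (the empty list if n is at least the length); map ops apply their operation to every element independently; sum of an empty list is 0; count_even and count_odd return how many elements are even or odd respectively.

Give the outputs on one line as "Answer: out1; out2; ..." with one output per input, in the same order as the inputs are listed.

-99; 9; 31; 55; 0; -2

Execution, op by op:
  [-9, 38, -27, 34, -28, -11, -34, -48, -6] -> [34, -28, -11, -34, -48, -6] -> [-11, -34, -48, -6] -> [-48, -34, -11, -6] -> -99
  [18, -36, 21, 32, 19, 35, -6, -16, -4] -> [32, 19, 35, -6, -16, -4] -> [35, -6, -16, -4] -> [-16, -6, -4, 35] -> 9
  [-21, -37, 10, 22, -36, 6, -8, 33] -> [22, -36, 6, -8, 33] -> [6, -8, 33] -> [-8, 6, 33] -> 31
  [-15, 33, 47, 12, 47, 50, 5] -> [12, 47, 50, 5] -> [50, 5] -> [5, 50] -> 55
  [-11, 27, -16, 43, 20] -> [43, 20] -> [] -> [] -> 0
  [22, 3, -41, 14, 21, -2] -> [14, 21, -2] -> [-2] -> [-2] -> -2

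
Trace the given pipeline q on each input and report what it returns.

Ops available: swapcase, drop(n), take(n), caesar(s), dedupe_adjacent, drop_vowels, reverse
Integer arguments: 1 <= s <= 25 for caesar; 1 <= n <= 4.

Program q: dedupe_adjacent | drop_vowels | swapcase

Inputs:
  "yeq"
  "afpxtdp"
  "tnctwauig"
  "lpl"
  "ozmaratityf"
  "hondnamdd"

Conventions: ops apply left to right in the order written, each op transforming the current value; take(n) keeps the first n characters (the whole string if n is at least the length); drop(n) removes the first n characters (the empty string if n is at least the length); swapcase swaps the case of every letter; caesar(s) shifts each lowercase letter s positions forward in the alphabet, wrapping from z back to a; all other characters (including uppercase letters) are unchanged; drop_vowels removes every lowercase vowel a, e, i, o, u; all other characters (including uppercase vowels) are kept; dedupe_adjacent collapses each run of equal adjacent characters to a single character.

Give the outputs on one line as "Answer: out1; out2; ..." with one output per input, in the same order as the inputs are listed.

"YQ"; "FPXTDP"; "TNCTWG"; "LPL"; "ZMRTTYF"; "HNDNMD"

Execution, op by op:
  "yeq" -> "yeq" -> "yq" -> "YQ"
  "afpxtdp" -> "afpxtdp" -> "fpxtdp" -> "FPXTDP"
  "tnctwauig" -> "tnctwauig" -> "tnctwg" -> "TNCTWG"
  "lpl" -> "lpl" -> "lpl" -> "LPL"
  "ozmaratityf" -> "ozmaratityf" -> "zmrttyf" -> "ZMRTTYF"
  "hondnamdd" -> "hondnamd" -> "hndnmd" -> "HNDNMD"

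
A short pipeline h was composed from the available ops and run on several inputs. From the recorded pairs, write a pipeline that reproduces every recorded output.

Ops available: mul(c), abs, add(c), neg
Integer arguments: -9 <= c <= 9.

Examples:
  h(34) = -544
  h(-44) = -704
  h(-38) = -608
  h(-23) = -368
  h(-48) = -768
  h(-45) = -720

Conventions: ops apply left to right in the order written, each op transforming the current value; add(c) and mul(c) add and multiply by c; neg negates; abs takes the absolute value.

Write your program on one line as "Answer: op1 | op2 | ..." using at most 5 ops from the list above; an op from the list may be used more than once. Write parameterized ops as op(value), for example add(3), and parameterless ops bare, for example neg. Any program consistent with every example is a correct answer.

mul(4) | abs | neg | mul(4)

Check, running the answer program on each example:
  34 -> 136 -> 136 -> -136 -> -544
  -44 -> -176 -> 176 -> -176 -> -704
  -38 -> -152 -> 152 -> -152 -> -608
  -23 -> -92 -> 92 -> -92 -> -368
  -48 -> -192 -> 192 -> -192 -> -768
  -45 -> -180 -> 180 -> -180 -> -720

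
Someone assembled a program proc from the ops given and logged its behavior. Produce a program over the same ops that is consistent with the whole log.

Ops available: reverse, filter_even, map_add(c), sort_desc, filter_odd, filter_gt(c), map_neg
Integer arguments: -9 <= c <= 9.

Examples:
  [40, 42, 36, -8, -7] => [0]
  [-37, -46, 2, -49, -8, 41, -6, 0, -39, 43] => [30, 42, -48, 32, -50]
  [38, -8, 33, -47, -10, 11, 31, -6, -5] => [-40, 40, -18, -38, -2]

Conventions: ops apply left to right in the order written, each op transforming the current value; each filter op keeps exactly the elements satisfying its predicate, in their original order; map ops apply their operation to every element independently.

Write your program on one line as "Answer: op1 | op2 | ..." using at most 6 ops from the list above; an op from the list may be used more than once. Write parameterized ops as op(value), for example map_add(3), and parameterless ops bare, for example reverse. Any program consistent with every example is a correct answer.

filter_odd | map_add(8) | map_neg | map_add(5) | map_add(-4)

Check, running the answer program on each example:
  [40, 42, 36, -8, -7] -> [-7] -> [1] -> [-1] -> [4] -> [0]
  [-37, -46, 2, -49, -8, 41, -6, 0, -39, 43] -> [-37, -49, 41, -39, 43] -> [-29, -41, 49, -31, 51] -> [29, 41, -49, 31, -51] -> [34, 46, -44, 36, -46] -> [30, 42, -48, 32, -50]
  [38, -8, 33, -47, -10, 11, 31, -6, -5] -> [33, -47, 11, 31, -5] -> [41, -39, 19, 39, 3] -> [-41, 39, -19, -39, -3] -> [-36, 44, -14, -34, 2] -> [-40, 40, -18, -38, -2]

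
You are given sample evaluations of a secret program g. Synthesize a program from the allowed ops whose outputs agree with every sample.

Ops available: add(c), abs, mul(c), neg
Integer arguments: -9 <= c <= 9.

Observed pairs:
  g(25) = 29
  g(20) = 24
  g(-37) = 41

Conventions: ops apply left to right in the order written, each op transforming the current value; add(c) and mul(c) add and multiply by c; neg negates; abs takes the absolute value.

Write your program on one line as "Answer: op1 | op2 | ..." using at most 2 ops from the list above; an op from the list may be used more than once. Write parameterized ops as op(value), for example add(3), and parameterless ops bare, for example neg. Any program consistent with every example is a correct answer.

abs | add(4)

Check, running the answer program on each example:
  25 -> 25 -> 29
  20 -> 20 -> 24
  -37 -> 37 -> 41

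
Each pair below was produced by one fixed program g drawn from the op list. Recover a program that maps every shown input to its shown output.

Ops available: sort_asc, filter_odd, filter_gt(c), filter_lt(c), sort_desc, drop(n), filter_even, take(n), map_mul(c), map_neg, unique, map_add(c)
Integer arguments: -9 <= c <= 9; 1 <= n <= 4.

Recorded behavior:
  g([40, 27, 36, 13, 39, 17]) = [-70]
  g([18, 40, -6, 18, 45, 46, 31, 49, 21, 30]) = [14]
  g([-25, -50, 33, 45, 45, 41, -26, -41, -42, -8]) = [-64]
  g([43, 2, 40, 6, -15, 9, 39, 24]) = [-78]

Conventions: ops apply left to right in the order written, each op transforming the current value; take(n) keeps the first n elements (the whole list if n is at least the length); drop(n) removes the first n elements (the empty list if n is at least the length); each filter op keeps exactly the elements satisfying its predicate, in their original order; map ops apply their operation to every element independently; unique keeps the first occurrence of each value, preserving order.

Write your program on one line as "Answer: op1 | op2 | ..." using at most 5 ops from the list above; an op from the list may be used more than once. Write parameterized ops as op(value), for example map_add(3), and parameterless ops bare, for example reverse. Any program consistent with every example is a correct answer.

map_mul(-2) | take(3) | drop(2) | map_add(2)

Check, running the answer program on each example:
  [40, 27, 36, 13, 39, 17] -> [-80, -54, -72, -26, -78, -34] -> [-80, -54, -72] -> [-72] -> [-70]
  [18, 40, -6, 18, 45, 46, 31, 49, 21, 30] -> [-36, -80, 12, -36, -90, -92, -62, -98, -42, -60] -> [-36, -80, 12] -> [12] -> [14]
  [-25, -50, 33, 45, 45, 41, -26, -41, -42, -8] -> [50, 100, -66, -90, -90, -82, 52, 82, 84, 16] -> [50, 100, -66] -> [-66] -> [-64]
  [43, 2, 40, 6, -15, 9, 39, 24] -> [-86, -4, -80, -12, 30, -18, -78, -48] -> [-86, -4, -80] -> [-80] -> [-78]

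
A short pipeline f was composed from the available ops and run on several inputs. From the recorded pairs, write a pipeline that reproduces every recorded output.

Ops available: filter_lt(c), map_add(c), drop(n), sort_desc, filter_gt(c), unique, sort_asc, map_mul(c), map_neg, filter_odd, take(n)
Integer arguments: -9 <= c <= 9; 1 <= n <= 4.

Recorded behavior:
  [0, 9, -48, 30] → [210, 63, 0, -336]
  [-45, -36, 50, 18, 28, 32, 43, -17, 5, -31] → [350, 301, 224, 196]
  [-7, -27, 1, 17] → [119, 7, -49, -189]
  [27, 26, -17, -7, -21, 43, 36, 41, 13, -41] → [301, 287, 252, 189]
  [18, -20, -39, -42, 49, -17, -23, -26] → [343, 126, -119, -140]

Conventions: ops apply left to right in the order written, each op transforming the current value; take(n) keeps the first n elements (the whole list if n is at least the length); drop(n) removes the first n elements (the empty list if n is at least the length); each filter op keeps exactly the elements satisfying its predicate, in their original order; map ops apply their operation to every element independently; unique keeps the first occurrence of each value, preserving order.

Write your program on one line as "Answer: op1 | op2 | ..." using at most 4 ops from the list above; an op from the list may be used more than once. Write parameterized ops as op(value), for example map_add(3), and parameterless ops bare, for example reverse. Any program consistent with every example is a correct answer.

map_mul(7) | sort_asc | sort_desc | take(4)

Check, running the answer program on each example:
  [0, 9, -48, 30] -> [0, 63, -336, 210] -> [-336, 0, 63, 210] -> [210, 63, 0, -336] -> [210, 63, 0, -336]
  [-45, -36, 50, 18, 28, 32, 43, -17, 5, -31] -> [-315, -252, 350, 126, 196, 224, 301, -119, 35, -217] -> [-315, -252, -217, -119, 35, 126, 196, 224, 301, 350] -> [350, 301, 224, 196, 126, 35, -119, -217, -252, -315] -> [350, 301, 224, 196]
  [-7, -27, 1, 17] -> [-49, -189, 7, 119] -> [-189, -49, 7, 119] -> [119, 7, -49, -189] -> [119, 7, -49, -189]
  [27, 26, -17, -7, -21, 43, 36, 41, 13, -41] -> [189, 182, -119, -49, -147, 301, 252, 287, 91, -287] -> [-287, -147, -119, -49, 91, 182, 189, 252, 287, 301] -> [301, 287, 252, 189, 182, 91, -49, -119, -147, -287] -> [301, 287, 252, 189]
  [18, -20, -39, -42, 49, -17, -23, -26] -> [126, -140, -273, -294, 343, -119, -161, -182] -> [-294, -273, -182, -161, -140, -119, 126, 343] -> [343, 126, -119, -140, -161, -182, -273, -294] -> [343, 126, -119, -140]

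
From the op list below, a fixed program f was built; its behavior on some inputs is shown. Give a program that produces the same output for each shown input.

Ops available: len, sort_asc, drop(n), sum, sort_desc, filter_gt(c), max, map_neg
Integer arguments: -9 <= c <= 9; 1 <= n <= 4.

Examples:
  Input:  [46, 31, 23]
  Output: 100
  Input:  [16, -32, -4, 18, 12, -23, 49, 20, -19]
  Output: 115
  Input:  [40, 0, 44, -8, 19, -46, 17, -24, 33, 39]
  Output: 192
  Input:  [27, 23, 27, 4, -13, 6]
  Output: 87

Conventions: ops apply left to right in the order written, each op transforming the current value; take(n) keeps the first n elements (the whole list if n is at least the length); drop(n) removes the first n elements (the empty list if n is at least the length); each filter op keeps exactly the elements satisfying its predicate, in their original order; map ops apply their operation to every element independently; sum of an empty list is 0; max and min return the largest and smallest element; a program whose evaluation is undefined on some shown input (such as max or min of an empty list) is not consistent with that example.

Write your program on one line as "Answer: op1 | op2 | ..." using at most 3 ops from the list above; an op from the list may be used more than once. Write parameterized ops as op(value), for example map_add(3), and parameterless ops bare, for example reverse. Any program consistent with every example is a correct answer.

filter_gt(-3) | sum

Check, running the answer program on each example:
  [46, 31, 23] -> [46, 31, 23] -> 100
  [16, -32, -4, 18, 12, -23, 49, 20, -19] -> [16, 18, 12, 49, 20] -> 115
  [40, 0, 44, -8, 19, -46, 17, -24, 33, 39] -> [40, 0, 44, 19, 17, 33, 39] -> 192
  [27, 23, 27, 4, -13, 6] -> [27, 23, 27, 4, 6] -> 87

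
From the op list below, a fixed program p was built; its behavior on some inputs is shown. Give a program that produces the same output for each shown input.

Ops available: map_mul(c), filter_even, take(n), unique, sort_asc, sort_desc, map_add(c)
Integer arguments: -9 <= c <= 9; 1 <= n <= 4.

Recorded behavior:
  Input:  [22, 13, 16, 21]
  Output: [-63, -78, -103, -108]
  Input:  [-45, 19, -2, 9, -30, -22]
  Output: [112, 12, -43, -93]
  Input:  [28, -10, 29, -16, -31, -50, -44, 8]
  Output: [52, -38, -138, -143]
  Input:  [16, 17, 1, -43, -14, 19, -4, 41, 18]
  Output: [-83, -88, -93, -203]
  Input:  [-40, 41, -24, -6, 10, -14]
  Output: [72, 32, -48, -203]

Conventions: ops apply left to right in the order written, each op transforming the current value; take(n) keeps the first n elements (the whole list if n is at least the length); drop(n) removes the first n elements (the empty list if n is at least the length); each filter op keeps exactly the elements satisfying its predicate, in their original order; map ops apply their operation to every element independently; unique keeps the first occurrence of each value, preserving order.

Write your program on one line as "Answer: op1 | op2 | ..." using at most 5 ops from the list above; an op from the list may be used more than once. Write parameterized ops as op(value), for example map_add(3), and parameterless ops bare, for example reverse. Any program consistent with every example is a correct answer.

sort_desc | map_mul(-5) | take(4) | map_add(2) | sort_desc

Check, running the answer program on each example:
  [22, 13, 16, 21] -> [22, 21, 16, 13] -> [-110, -105, -80, -65] -> [-110, -105, -80, -65] -> [-108, -103, -78, -63] -> [-63, -78, -103, -108]
  [-45, 19, -2, 9, -30, -22] -> [19, 9, -2, -22, -30, -45] -> [-95, -45, 10, 110, 150, 225] -> [-95, -45, 10, 110] -> [-93, -43, 12, 112] -> [112, 12, -43, -93]
  [28, -10, 29, -16, -31, -50, -44, 8] -> [29, 28, 8, -10, -16, -31, -44, -50] -> [-145, -140, -40, 50, 80, 155, 220, 250] -> [-145, -140, -40, 50] -> [-143, -138, -38, 52] -> [52, -38, -138, -143]
  [16, 17, 1, -43, -14, 19, -4, 41, 18] -> [41, 19, 18, 17, 16, 1, -4, -14, -43] -> [-205, -95, -90, -85, -80, -5, 20, 70, 215] -> [-205, -95, -90, -85] -> [-203, -93, -88, -83] -> [-83, -88, -93, -203]
  [-40, 41, -24, -6, 10, -14] -> [41, 10, -6, -14, -24, -40] -> [-205, -50, 30, 70, 120, 200] -> [-205, -50, 30, 70] -> [-203, -48, 32, 72] -> [72, 32, -48, -203]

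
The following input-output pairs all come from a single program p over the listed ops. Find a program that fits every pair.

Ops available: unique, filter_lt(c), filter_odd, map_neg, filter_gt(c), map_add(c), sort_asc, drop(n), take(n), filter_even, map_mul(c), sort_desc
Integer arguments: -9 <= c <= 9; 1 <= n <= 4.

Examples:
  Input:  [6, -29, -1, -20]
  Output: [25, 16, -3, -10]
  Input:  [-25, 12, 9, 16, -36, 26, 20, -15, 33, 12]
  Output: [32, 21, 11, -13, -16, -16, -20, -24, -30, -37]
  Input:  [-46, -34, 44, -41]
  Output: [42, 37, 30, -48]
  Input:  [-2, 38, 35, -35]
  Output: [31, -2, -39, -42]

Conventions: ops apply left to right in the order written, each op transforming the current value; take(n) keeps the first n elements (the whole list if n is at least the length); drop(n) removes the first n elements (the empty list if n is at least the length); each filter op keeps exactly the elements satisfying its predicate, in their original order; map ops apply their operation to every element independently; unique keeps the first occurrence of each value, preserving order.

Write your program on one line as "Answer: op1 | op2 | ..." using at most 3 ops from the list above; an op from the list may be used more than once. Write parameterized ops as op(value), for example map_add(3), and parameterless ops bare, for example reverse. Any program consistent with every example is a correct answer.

map_add(4) | map_neg | sort_desc

Check, running the answer program on each example:
  [6, -29, -1, -20] -> [10, -25, 3, -16] -> [-10, 25, -3, 16] -> [25, 16, -3, -10]
  [-25, 12, 9, 16, -36, 26, 20, -15, 33, 12] -> [-21, 16, 13, 20, -32, 30, 24, -11, 37, 16] -> [21, -16, -13, -20, 32, -30, -24, 11, -37, -16] -> [32, 21, 11, -13, -16, -16, -20, -24, -30, -37]
  [-46, -34, 44, -41] -> [-42, -30, 48, -37] -> [42, 30, -48, 37] -> [42, 37, 30, -48]
  [-2, 38, 35, -35] -> [2, 42, 39, -31] -> [-2, -42, -39, 31] -> [31, -2, -39, -42]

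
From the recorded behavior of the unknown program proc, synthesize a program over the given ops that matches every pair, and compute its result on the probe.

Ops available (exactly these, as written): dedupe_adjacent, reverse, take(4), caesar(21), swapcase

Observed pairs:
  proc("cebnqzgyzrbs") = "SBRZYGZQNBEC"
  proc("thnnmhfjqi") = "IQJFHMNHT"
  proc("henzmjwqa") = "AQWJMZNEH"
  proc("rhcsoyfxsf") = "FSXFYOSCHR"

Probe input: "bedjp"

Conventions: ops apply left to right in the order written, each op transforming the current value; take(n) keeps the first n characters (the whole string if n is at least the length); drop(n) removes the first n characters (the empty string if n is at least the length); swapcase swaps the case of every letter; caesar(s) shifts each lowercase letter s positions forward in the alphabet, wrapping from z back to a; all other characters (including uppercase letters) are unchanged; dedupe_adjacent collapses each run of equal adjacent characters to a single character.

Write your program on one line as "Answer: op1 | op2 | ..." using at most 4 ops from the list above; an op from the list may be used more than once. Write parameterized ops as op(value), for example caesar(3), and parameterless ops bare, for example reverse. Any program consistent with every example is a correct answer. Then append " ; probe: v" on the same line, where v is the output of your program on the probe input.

swapcase | dedupe_adjacent | reverse ; probe: "PJDEB"

Check, running the answer program on each example:
  "cebnqzgyzrbs" -> "CEBNQZGYZRBS" -> "CEBNQZGYZRBS" -> "SBRZYGZQNBEC"
  "thnnmhfjqi" -> "THNNMHFJQI" -> "THNMHFJQI" -> "IQJFHMNHT"
  "henzmjwqa" -> "HENZMJWQA" -> "HENZMJWQA" -> "AQWJMZNEH"
  "rhcsoyfxsf" -> "RHCSOYFXSF" -> "RHCSOYFXSF" -> "FSXFYOSCHR"
  probe: "bedjp" -> "BEDJP" -> "BEDJP" -> "PJDEB"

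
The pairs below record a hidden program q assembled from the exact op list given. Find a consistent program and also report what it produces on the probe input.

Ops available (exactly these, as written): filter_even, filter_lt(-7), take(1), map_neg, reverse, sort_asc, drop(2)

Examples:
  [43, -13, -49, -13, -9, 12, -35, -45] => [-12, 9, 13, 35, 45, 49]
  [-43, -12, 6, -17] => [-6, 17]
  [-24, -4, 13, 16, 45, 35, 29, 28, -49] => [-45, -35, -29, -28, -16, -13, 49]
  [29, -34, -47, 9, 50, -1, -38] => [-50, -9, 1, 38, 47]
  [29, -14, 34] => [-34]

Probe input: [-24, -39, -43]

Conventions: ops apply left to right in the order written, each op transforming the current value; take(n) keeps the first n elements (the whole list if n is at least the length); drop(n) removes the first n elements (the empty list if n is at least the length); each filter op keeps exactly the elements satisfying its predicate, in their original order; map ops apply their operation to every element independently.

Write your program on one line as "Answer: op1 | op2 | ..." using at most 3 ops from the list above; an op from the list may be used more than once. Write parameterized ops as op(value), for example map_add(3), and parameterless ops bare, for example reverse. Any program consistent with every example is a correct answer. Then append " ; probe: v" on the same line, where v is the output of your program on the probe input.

map_neg | drop(2) | sort_asc ; probe: [43]

Check, running the answer program on each example:
  [43, -13, -49, -13, -9, 12, -35, -45] -> [-43, 13, 49, 13, 9, -12, 35, 45] -> [49, 13, 9, -12, 35, 45] -> [-12, 9, 13, 35, 45, 49]
  [-43, -12, 6, -17] -> [43, 12, -6, 17] -> [-6, 17] -> [-6, 17]
  [-24, -4, 13, 16, 45, 35, 29, 28, -49] -> [24, 4, -13, -16, -45, -35, -29, -28, 49] -> [-13, -16, -45, -35, -29, -28, 49] -> [-45, -35, -29, -28, -16, -13, 49]
  [29, -34, -47, 9, 50, -1, -38] -> [-29, 34, 47, -9, -50, 1, 38] -> [47, -9, -50, 1, 38] -> [-50, -9, 1, 38, 47]
  [29, -14, 34] -> [-29, 14, -34] -> [-34] -> [-34]
  probe: [-24, -39, -43] -> [24, 39, 43] -> [43] -> [43]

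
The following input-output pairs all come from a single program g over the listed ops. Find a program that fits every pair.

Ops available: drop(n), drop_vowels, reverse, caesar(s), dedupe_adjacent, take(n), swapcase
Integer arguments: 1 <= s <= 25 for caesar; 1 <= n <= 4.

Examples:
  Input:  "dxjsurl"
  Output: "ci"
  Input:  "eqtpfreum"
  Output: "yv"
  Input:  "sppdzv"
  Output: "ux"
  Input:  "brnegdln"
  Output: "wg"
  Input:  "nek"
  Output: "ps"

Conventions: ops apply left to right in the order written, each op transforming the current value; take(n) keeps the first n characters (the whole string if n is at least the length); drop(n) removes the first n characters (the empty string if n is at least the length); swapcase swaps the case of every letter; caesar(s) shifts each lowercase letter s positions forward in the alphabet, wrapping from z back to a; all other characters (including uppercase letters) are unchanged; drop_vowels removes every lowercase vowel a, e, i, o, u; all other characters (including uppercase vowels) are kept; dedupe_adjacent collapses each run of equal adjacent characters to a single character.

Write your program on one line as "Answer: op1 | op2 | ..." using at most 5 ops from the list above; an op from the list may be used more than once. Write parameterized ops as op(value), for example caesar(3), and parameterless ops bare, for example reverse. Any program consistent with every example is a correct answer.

drop_vowels | take(2) | caesar(5) | reverse

Check, running the answer program on each example:
  "dxjsurl" -> "dxjsrl" -> "dx" -> "ic" -> "ci"
  "eqtpfreum" -> "qtpfrm" -> "qt" -> "vy" -> "yv"
  "sppdzv" -> "sppdzv" -> "sp" -> "xu" -> "ux"
  "brnegdln" -> "brngdln" -> "br" -> "gw" -> "wg"
  "nek" -> "nk" -> "nk" -> "sp" -> "ps"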